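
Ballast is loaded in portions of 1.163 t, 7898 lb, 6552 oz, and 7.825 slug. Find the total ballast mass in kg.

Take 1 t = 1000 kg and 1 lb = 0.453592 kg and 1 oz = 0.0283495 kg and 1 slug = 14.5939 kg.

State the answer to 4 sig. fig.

5045 kg

1.163 t × 1000 → 1163 kg
7898 lb × 0.453592 → 3582.47 kg
6552 oz × 0.0283495 → 185.746 kg
7.825 slug × 14.5939 → 114.197 kg
Sum: 1163 + 3582.47 + 185.746 + 114.197 = 5045.41 kg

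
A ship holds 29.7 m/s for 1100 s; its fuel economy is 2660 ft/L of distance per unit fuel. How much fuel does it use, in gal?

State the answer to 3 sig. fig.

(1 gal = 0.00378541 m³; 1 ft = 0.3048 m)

d = v × t = 29.7 × 1100 = 32670 m
2660 ft/L → 810768 m/m³
V = d / (distance per unit fuel) = 32670 / 810768 = 0.0402951 m³
In gal: 0.0402951 / 0.00378541 = 10.6448 gal

10.6 gal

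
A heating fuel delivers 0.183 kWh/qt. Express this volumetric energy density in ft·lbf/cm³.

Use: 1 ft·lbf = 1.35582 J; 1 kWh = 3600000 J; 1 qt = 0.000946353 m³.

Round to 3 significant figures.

513 ft·lbf/cm³

0.183 kWh/qt × 3600000 J/kWh ÷ 0.000946353 m³/qt = 6.96146×10⁸ J/m³
6.96146×10⁸ J/m³ ÷ 1.35582 J/ft·lbf × 10⁻⁶ m³/cm³ = 513.45 ft·lbf/cm³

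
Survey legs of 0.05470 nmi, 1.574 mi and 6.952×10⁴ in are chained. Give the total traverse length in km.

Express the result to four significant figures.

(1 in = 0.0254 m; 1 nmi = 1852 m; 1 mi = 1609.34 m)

0.05470 nmi × 1852 → 101.304 m
1.574 mi × 1609.34 → 2533.1 m
6.952×10⁴ in × 0.0254 → 1765.81 m
Total: 101.304 + 2533.1 + 1765.81 = 4400.21 m
In km: 4400.21 / 1000 = 4.40021 km

4.400 km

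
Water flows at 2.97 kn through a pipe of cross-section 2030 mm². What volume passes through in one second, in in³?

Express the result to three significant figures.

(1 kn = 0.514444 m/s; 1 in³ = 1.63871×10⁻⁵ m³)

189 in³

2.97 kn × 0.514444 → 1.5279 m/s
2030 mm² × 10⁻⁶ → 0.00203 m²
V = v × A × t = 1.5279 m/s × 0.00203 m² × 1 s = 0.00310164 m³
0.00310164 m³ ÷ (1.63871×10⁻⁵ m³/in³) = 189.273 in³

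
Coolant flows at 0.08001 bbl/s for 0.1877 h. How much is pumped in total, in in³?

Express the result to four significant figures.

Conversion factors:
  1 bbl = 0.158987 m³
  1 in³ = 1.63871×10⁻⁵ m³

5.245×10⁵ in³

0.08001 bbl/s → 0.0127205 m³/s
0.1877 h → 675.72 s
V = Q × t = 0.0127205 × 675.72 = 8.5955 m³
In in³: 8.5955 / 1.63871×10⁻⁵ = 524528 in³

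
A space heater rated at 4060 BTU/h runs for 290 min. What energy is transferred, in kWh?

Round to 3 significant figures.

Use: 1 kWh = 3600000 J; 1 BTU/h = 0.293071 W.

4060 BTU/h × 0.293071 = 1189.87 W
290 min × 60 = 17400 s
E = P × t = 1189.87 W × 17400 s = 2.07037×10⁷ J
2.07037×10⁷ J ÷ (3600000 J/kWh) = 5.75103 kWh

5.75 kWh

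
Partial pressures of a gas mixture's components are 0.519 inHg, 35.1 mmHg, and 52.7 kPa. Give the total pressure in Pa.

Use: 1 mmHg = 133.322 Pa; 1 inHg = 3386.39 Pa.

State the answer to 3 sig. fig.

5.91×10⁴ Pa

0.519 inHg × 3386.39 → 1757.54 Pa
35.1 mmHg × 133.322 → 4679.6 Pa
52.7 kPa × 1000 → 52700 Pa
Sum: 1757.54 + 4679.6 + 52700 = 59137.1 Pa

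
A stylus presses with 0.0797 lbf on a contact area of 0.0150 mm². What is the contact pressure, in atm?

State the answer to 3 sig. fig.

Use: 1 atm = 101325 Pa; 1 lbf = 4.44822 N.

233 atm

0.0797 lbf × 4.44822 = 0.354523 N
0.0150 mm² × 10⁻⁶ = 1.5×10⁻⁸ m²
P = F / A = 0.354523 N / 1.5×10⁻⁸ m² = 2.36349×10⁷ Pa
2.36349×10⁷ Pa ÷ (101325 Pa/atm) = 233.258 atm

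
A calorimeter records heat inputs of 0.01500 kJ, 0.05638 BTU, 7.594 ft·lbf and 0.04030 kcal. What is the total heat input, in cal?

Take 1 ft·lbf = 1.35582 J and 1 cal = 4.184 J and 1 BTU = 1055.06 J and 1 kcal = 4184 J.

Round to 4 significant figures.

0.01500 kJ × 1000 = 15 J
0.05638 BTU × 1055.06 = 59.4843 J
7.594 ft·lbf × 1.35582 = 10.2961 J
0.04030 kcal × 4184 = 168.615 J
Total: 15 + 59.4843 + 10.2961 + 168.615 = 253.395 J
In cal: 253.395 / 4.184 = 60.5629 cal

60.56 cal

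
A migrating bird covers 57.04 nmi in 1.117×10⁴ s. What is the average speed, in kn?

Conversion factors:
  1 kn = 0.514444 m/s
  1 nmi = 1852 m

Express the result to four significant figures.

18.38 kn

57.04 nmi × 1852 = 105638 m
v = d / t = 105638 m / 11170 s = 9.4573 m/s
9.4573 m/s ÷ (0.514444 m/s/kn) = 18.3835 kn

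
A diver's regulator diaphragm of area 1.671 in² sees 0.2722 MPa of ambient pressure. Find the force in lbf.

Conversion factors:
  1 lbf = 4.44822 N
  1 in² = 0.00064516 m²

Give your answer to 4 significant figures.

65.97 lbf

0.2722 MPa × 1000000 → 272200 Pa
1.671 in² × 0.00064516 → 0.00107806 m²
F = P × A = 272200 Pa × 0.00107806 m² = 293.448 N
293.448 N ÷ (4.44822 N/lbf) = 65.9698 lbf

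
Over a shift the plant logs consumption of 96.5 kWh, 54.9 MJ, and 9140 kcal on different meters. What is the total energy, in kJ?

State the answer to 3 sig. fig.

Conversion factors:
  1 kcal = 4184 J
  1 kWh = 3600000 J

96.5 kWh × 3600000 = 3.474×10⁸ J
54.9 MJ × 1000000 = 5.49×10⁷ J
9140 kcal × 4184 = 3.82418×10⁷ J
Combined: 3.474×10⁸ + 5.49×10⁷ + 3.82418×10⁷ = 4.40542×10⁸ J
In kJ: 4.40542×10⁸ / 1000 = 440542 kJ

4.41×10⁵ kJ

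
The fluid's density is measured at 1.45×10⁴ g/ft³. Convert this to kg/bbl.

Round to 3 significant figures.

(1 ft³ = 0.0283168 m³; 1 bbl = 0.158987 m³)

81.4 kg/bbl

1.45×10⁴ g/ft³ × 0.001 kg/g ÷ 0.0283168 m³/ft³ = 512.064 kg/m³
512.064 kg/m³ × 0.158987 m³/bbl = 81.4115 kg/bbl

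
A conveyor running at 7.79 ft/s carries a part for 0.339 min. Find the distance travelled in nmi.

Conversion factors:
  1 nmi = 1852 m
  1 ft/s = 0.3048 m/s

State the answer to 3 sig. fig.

0.0261 nmi

7.79 ft/s × 0.3048 → 2.37439 m/s
0.339 min × 60 → 20.34 s
d = v × t = 2.37439 m/s × 20.34 s = 48.2951 m
48.2951 m ÷ (1852 m/nmi) = 0.0260773 nmi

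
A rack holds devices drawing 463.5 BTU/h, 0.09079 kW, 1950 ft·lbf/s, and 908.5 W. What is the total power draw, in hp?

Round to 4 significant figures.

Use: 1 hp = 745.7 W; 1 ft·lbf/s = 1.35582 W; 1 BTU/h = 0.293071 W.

5.068 hp

463.5 BTU/h × 0.293071 = 135.838 W
0.09079 kW × 1000 = 90.79 W
1950 ft·lbf/s × 1.35582 = 2643.85 W
908.5 W (already W)
Total: 135.838 + 90.79 + 2643.85 + 908.5 = 3778.98 W
In hp: 3778.98 / 745.7 = 5.06769 hp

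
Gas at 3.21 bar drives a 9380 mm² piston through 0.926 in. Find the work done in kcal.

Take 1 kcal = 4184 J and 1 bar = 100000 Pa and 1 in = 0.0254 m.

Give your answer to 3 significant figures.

0.0169 kcal

3.21 bar → 321000 Pa
9380 mm² → 0.00938 m²
F = P × A = 321000 × 0.00938 = 3010.98 N
0.926 in → 0.0235204 m
W = F × d = 3010.98 × 0.0235204 = 70.8195 J
In kcal: 70.8195 / 4184 = 0.0169263 kcal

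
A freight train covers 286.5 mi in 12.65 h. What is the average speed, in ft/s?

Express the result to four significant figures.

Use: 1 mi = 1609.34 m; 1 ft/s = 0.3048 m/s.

286.5 mi × 1609.34 = 461076 m
12.65 h × 3600 = 45540 s
v = d / t = 461076 m / 45540 s = 10.1246 m/s
10.1246 m/s ÷ (0.3048 m/s/ft/s) = 33.2172 ft/s

33.22 ft/s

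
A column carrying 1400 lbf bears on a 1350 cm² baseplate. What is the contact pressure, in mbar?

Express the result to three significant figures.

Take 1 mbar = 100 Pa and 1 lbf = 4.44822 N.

461 mbar

1400 lbf × 4.44822 → 6227.51 N
1350 cm² × 0.0001 → 0.135 m²
P = F / A = 6227.51 N / 0.135 m² = 46129.7 Pa
46129.7 Pa ÷ (100 Pa/mbar) = 461.297 mbar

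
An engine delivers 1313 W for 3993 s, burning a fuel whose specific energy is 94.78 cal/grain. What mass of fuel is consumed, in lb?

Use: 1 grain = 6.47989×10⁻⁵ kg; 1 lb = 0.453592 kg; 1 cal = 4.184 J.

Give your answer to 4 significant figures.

1.889 lb

E = P × t = 1313 × 3993 = 5.24281×10⁶ J
94.78 cal/grain → 6.11985×10⁶ J/kg
m = E / e_s = 5.24281×10⁶ / 6.11985×10⁶ = 0.856689 kg
In lb: 0.856689 / 0.453592 = 1.88868 lb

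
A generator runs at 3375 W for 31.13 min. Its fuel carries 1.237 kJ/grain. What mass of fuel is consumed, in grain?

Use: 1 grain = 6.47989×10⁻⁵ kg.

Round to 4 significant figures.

5096 grain

31.13 min → 1867.8 s
E = P × t = 3375 × 1867.8 = 6.30382×10⁶ J
1.237 kJ/grain → 1.90898×10⁷ J/kg
m = E / e_s = 6.30382×10⁶ / 1.90898×10⁷ = 0.330219 kg
In grain: 0.330219 / 6.47989×10⁻⁵ = 5096.06 grain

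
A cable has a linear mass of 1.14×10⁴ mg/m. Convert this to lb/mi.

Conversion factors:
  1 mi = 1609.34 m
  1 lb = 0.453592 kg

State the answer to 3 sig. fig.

1.14×10⁴ mg/m × 10⁻⁶ kg/mg = 0.0114 kg/m
0.0114 kg/m ÷ 0.453592 kg/lb × 1609.34 m/mi = 40.4471 lb/mi

40.4 lb/mi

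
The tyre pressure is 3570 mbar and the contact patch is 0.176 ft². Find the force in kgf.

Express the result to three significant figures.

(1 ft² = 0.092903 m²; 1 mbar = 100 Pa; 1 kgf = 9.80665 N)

595 kgf

3570 mbar × 100 = 357000 Pa
0.176 ft² × 0.092903 = 0.0163509 m²
F = P × A = 357000 Pa × 0.0163509 m² = 5837.27 N
5837.27 N ÷ (9.80665 N/kgf) = 595.236 kgf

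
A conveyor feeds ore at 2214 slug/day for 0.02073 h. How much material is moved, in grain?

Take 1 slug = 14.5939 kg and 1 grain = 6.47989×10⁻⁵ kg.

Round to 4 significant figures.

2214 slug/day → 0.373969 kg/s
0.02073 h → 74.628 s
m = ṁ × t = 0.373969 × 74.628 = 27.9086 kg
In grain: 27.9086 / 6.47989×10⁻⁵ = 430696 grain

4.307×10⁵ grain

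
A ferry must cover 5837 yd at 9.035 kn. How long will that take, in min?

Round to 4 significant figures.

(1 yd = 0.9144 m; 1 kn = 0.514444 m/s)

19.14 min

5837 yd × 0.9144 = 5337.35 m
9.035 kn × 0.514444 = 4.648 m/s
t = d / v = 5337.35 m / 4.648 m/s = 1148.31 s
1148.31 s ÷ (60 s/min) = 19.1385 min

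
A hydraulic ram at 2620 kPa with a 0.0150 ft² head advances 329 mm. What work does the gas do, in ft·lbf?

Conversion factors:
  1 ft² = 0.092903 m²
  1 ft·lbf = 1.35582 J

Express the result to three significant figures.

886 ft·lbf

2620 kPa → 2.62×10⁶ Pa
0.0150 ft² → 0.00139354 m²
F = P × A = 2.62×10⁶ × 0.00139354 = 3651.07 N
329 mm → 0.329 m
W = F × d = 3651.07 × 0.329 = 1201.2 J
In ft·lbf: 1201.2 / 1.35582 = 885.958 ft·lbf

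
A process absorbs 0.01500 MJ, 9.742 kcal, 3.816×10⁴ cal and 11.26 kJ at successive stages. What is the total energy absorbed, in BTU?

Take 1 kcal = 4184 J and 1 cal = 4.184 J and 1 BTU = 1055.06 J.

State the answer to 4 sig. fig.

0.01500 MJ × 1000000 = 15000 J
9.742 kcal × 4184 = 40760.5 J
3.816×10⁴ cal × 4.184 = 159661 J
11.26 kJ × 1000 = 11260 J
Total: 15000 + 40760.5 + 159661 + 11260 = 226682 J
In BTU: 226682 / 1055.06 = 214.852 BTU

214.9 BTU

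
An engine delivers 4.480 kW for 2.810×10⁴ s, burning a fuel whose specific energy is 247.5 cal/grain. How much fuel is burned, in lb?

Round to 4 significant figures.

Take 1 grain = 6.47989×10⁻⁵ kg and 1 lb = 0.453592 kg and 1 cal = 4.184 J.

17.37 lb

4.480 kW → 4480 W
E = P × t = 4480 × 28100 = 1.25888×10⁸ J
247.5 cal/grain → 1.59808×10⁷ J/kg
m = E / e_s = 1.25888×10⁸ / 1.59808×10⁷ = 7.87745 kg
In lb: 7.87745 / 0.453592 = 17.3668 lb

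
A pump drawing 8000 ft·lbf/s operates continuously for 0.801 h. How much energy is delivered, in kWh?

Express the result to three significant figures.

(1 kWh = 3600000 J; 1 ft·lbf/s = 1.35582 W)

8000 ft·lbf/s × 1.35582 → 10846.6 W
0.801 h × 3600 → 2883.6 s
E = P × t = 10846.6 W × 2883.6 s = 3.12773×10⁷ J
3.12773×10⁷ J ÷ (3600000 J/kWh) = 8.68814 kWh

8.69 kWh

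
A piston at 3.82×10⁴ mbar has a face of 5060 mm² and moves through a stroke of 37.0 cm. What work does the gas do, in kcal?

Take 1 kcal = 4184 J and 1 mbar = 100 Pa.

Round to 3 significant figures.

1.71 kcal

3.82×10⁴ mbar → 3.82×10⁶ Pa
5060 mm² → 0.00506 m²
F = P × A = 3.82×10⁶ × 0.00506 = 19329.2 N
37.0 cm → 0.37 m
W = F × d = 19329.2 × 0.37 = 7151.8 J
In kcal: 7151.8 / 4184 = 1.70932 kcal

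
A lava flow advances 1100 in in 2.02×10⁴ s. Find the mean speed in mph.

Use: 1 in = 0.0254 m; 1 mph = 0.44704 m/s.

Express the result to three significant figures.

1100 in × 0.0254 → 27.94 m
v = d / t = 27.94 m / 20200 s = 0.00138317 m/s
0.00138317 m/s ÷ (0.44704 m/s/mph) = 0.00309406 mph

0.00309 mph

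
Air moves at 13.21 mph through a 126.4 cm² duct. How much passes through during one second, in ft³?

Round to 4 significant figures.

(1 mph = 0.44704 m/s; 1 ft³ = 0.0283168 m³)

13.21 mph × 0.44704 → 5.9054 m/s
126.4 cm² × 0.0001 → 0.01264 m²
V = v × A × t = 5.9054 m/s × 0.01264 m² × 1 s = 0.0746443 m³
0.0746443 m³ ÷ (0.0283168 m³/ft³) = 2.63604 ft³

2.636 ft³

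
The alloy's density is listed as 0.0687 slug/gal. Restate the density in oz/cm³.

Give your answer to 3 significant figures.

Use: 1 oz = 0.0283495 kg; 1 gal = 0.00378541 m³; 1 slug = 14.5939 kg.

0.00934 oz/cm³

0.0687 slug/gal × 14.5939 kg/slug ÷ 0.00378541 m³/gal = 264.859 kg/m³
264.859 kg/m³ ÷ 0.0283495 kg/oz × 10⁻⁶ m³/cm³ = 0.00934263 oz/cm³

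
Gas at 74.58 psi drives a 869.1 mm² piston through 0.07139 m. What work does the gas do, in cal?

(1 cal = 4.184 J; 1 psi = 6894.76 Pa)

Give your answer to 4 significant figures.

74.58 psi → 514211 Pa
869.1 mm² → 8.691×10⁻⁴ m²
F = P × A = 514211 × 8.691×10⁻⁴ = 446.901 N
W = F × d = 446.901 × 0.07139 = 31.9043 J
In cal: 31.9043 / 4.184 = 7.62531 cal

7.625 cal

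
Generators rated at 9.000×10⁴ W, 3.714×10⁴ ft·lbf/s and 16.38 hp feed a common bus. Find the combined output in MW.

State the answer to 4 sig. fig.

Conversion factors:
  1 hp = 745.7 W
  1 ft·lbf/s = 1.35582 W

0.1526 MW

9.000×10⁴ W (already W)
3.714×10⁴ ft·lbf/s × 1.35582 = 50355.2 W
16.38 hp × 745.7 = 12214.6 W
Sum: 90000 + 50355.2 + 12214.6 = 152570 W
In MW: 152570 / 1000000 = 0.15257 MW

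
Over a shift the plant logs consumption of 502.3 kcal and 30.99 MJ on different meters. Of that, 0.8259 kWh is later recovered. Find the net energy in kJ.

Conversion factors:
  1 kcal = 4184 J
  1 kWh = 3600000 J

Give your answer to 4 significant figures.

502.3 kcal × 4184 = 2.10162×10⁶ J
30.99 MJ × 1000000 = 3.099×10⁷ J
0.8259 kWh × 3600000 = 2.97324×10⁶ J
Result: 2.10162×10⁶ + 3.099×10⁷ − 2.97324×10⁶ = 3.01184×10⁷ J
In kJ: 3.01184×10⁷ / 1000 = 30118.4 kJ

3.012×10⁴ kJ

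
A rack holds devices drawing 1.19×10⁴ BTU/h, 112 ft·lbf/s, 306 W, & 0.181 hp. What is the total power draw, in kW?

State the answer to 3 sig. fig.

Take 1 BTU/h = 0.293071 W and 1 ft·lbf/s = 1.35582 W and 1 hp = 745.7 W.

1.19×10⁴ BTU/h × 0.293071 = 3487.54 W
112 ft·lbf/s × 1.35582 = 151.852 W
306 W (already W)
0.181 hp × 745.7 = 134.972 W
Sum: 3487.54 + 151.852 + 306 + 134.972 = 4080.36 W
In kW: 4080.36 / 1000 = 4.08036 kW

4.08 kW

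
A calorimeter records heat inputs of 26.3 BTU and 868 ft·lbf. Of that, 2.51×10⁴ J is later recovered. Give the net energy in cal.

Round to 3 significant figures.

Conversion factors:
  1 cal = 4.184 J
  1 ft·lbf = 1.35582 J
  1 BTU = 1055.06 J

26.3 BTU × 1055.06 = 27748.1 J
868 ft·lbf × 1.35582 = 1176.85 J
2.51×10⁴ J (already J)
Net: 27748.1 + 1176.85 − 25100 = 3824.95 J
In cal: 3824.95 / 4.184 = 914.185 cal

914 cal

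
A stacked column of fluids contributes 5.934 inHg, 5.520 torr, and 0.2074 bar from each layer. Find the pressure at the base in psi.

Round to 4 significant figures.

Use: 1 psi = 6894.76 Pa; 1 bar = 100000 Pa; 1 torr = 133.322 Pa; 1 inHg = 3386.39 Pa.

6.029 psi

5.934 inHg × 3386.39 = 20094.8 Pa
5.520 torr × 133.322 = 735.937 Pa
0.2074 bar × 100000 = 20740 Pa
Sum: 20094.8 + 735.937 + 20740 = 41570.7 Pa
In psi: 41570.7 / 6894.76 = 6.02932 psi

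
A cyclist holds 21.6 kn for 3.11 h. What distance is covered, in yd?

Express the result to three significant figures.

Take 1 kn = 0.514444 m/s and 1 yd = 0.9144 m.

21.6 kn × 0.514444 = 11.112 m/s
3.11 h × 3600 = 11196 s
d = v × t = 11.112 m/s × 11196 s = 124410 m
124410 m ÷ (0.9144 m/yd) = 136056 yd

1.36×10⁵ yd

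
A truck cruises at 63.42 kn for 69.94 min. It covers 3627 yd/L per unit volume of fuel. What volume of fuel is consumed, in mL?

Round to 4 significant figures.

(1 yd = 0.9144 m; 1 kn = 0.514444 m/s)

4.128×10⁴ mL

63.42 kn → 32.626 m/s
69.94 min → 4196.4 s
d = v × t = 32.626 × 4196.4 = 136912 m
3627 yd/L → 3.31653×10⁶ m/m³
V = d / (distance per unit fuel) = 136912 / 3.31653×10⁶ = 0.0412817 m³
In mL: 0.0412817 / 10⁻⁶ = 41281.7 mL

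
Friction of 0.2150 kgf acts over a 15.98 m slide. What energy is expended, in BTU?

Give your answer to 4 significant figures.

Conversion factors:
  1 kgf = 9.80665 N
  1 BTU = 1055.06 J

0.03193 BTU

0.2150 kgf × 9.80665 = 2.10843 N
W = F × d = 2.10843 N × 15.98 m = 33.6927 J
33.6927 J ÷ (1055.06 J/BTU) = 0.0319344 BTU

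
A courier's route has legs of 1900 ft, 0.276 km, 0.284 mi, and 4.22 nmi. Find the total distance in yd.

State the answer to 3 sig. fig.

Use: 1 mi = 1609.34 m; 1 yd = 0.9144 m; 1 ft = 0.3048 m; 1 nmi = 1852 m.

1900 ft × 0.3048 = 579.12 m
0.276 km × 1000 = 276 m
0.284 mi × 1609.34 = 457.053 m
4.22 nmi × 1852 = 7815.44 m
Total: 579.12 + 276 + 457.053 + 7815.44 = 9127.61 m
In yd: 9127.61 / 0.9144 = 9982.08 yd

9980 yd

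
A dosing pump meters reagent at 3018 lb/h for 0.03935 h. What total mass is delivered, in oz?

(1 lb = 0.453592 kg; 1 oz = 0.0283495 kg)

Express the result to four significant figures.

1900 oz

3018 lb/h → 0.380261 kg/s
0.03935 h → 141.66 s
m = ṁ × t = 0.380261 × 141.66 = 53.8678 kg
In oz: 53.8678 / 0.0283495 = 1900.13 oz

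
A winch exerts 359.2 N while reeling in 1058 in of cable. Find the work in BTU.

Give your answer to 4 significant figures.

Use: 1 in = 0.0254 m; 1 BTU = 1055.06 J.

1058 in × 0.0254 = 26.8732 m
W = F × d = 359.2 N × 26.8732 m = 9652.85 J
9652.85 J ÷ (1055.06 J/BTU) = 9.1491 BTU

9.149 BTU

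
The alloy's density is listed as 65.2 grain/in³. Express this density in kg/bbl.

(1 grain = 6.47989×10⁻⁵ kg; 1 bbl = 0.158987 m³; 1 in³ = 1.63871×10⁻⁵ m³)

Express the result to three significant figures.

41.0 kg/bbl

65.2 grain/in³ × 6.47989×10⁻⁵ kg/grain ÷ 1.63871×10⁻⁵ m³/in³ = 257.818 kg/m³
257.818 kg/m³ × 0.158987 m³/bbl = 40.9897 kg/bbl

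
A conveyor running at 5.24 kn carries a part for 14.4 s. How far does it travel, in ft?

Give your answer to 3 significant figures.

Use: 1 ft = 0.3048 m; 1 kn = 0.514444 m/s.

5.24 kn × 0.514444 → 2.69569 m/s
d = v × t = 2.69569 m/s × 14.4 s = 38.8179 m
38.8179 m ÷ (0.3048 m/ft) = 127.355 ft

127 ft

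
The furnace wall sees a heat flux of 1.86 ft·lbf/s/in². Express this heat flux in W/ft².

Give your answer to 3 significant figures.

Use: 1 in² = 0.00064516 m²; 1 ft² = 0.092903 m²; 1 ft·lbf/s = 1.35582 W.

1.86 ft·lbf/s/in² × 1.35582 W/ft·lbf/s ÷ 0.00064516 m²/in² = 3908.84 W/m²
3908.84 W/m² × 0.092903 m²/ft² = 363.143 W/ft²

363 W/ft²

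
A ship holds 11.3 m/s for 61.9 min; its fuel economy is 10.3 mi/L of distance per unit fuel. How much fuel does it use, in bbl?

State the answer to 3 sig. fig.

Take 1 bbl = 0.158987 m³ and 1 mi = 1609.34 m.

0.0159 bbl

61.9 min → 3714 s
d = v × t = 11.3 × 3714 = 41968.2 m
10.3 mi/L → 1.65762×10⁷ m/m³
V = d / (distance per unit fuel) = 41968.2 / 1.65762×10⁷ = 0.00253183 m³
In bbl: 0.00253183 / 0.158987 = 0.0159248 bbl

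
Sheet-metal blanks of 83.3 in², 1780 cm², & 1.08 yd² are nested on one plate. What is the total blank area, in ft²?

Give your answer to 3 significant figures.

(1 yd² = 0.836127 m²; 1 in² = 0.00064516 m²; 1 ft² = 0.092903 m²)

83.3 in² × 0.00064516 → 0.0537418 m²
1780 cm² × 0.0001 → 0.178 m²
1.08 yd² × 0.836127 → 0.903017 m²
Total: 0.0537418 + 0.178 + 0.903017 = 1.13476 m²
In ft²: 1.13476 / 0.092903 = 12.2145 ft²

12.2 ft²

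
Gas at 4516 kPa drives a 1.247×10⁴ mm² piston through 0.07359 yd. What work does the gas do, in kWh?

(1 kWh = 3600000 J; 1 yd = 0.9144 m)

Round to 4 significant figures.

0.001053 kWh

4516 kPa → 4.516×10⁶ Pa
1.247×10⁴ mm² → 0.01247 m²
F = P × A = 4.516×10⁶ × 0.01247 = 56314.5 N
0.07359 yd → 0.0672907 m
W = F × d = 56314.5 × 0.0672907 = 3789.44 J
In kWh: 3789.44 / 3600000 = 0.00105262 kWh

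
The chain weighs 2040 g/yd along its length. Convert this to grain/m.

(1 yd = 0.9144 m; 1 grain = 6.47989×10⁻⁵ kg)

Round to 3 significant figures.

2040 g/yd × 0.001 kg/g ÷ 0.9144 m/yd = 2.23097 kg/m
2.23097 kg/m ÷ 6.47989×10⁻⁵ kg/grain = 34429.1 grain/m

3.44×10⁴ grain/m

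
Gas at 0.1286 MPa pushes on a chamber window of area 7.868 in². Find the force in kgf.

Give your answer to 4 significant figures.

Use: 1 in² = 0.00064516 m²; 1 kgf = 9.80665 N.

66.57 kgf

0.1286 MPa × 1000000 = 128600 Pa
7.868 in² × 0.00064516 = 0.00507612 m²
F = P × A = 128600 Pa × 0.00507612 m² = 652.789 N
652.789 N ÷ (9.80665 N/kgf) = 66.566 kgf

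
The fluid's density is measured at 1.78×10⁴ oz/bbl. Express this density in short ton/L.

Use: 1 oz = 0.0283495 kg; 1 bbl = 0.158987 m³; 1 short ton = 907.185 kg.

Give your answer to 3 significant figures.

1.78×10⁴ oz/bbl × 0.0283495 kg/oz ÷ 0.158987 m³/bbl = 3173.98 kg/m³
3173.98 kg/m³ ÷ 907.185 kg/short ton × 0.001 m³/L = 0.00349871 short ton/L

0.00350 short ton/L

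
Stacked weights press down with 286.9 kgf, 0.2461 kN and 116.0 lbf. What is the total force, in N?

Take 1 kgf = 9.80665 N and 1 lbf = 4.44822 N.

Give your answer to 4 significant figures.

3576 N

286.9 kgf × 9.80665 = 2813.53 N
0.2461 kN × 1000 = 246.1 N
116.0 lbf × 4.44822 = 515.994 N
Total: 2813.53 + 246.1 + 515.994 = 3575.62 N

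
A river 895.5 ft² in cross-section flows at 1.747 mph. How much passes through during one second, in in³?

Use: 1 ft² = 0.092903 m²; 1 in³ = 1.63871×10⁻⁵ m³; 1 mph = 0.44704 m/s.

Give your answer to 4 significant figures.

1.747 mph × 0.44704 → 0.780979 m/s
895.5 ft² × 0.092903 → 83.1946 m²
V = v × A × t = 0.780979 m/s × 83.1946 m² × 1 s = 64.9732 m³
64.9732 m³ ÷ (1.63871×10⁻⁵ m³/in³) = 3.9649×10⁶ in³

3.965×10⁶ in³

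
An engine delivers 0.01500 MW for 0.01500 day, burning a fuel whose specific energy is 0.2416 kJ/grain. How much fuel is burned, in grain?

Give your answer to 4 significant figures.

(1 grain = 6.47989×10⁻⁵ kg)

8.046×10⁴ grain

0.01500 MW → 15000 W
0.01500 day → 1296 s
E = P × t = 15000 × 1296 = 1.944×10⁷ J
0.2416 kJ/grain → 3.72846×10⁶ J/kg
m = E / e_s = 1.944×10⁷ / 3.72846×10⁶ = 5.21395 kg
In grain: 5.21395 / 6.47989×10⁻⁵ = 80463.6 grain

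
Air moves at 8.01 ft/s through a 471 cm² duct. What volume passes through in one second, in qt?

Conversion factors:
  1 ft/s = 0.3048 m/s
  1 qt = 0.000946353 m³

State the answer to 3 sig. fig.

8.01 ft/s × 0.3048 = 2.44145 m/s
471 cm² × 0.0001 = 0.0471 m²
V = v × A × t = 2.44145 m/s × 0.0471 m² × 1 s = 0.114992 m³
0.114992 m³ ÷ (0.000946353 m³/qt) = 121.511 qt

122 qt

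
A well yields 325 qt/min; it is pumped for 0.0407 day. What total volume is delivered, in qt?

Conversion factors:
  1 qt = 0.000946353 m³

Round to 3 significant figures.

325 qt/min → 0.00512608 m³/s
0.0407 day → 3516.48 s
V = Q × t = 0.00512608 × 3516.48 = 18.0258 m³
In qt: 18.0258 / 0.000946353 = 19047.6 qt

1.90×10⁴ qt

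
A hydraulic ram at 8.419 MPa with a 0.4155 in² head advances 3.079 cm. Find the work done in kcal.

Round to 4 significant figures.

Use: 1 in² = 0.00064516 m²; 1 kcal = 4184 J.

0.01661 kcal

8.419 MPa → 8.419×10⁶ Pa
0.4155 in² → 2.68064×10⁻⁴ m²
F = P × A = 8.419×10⁶ × 2.68064×10⁻⁴ = 2256.83 N
3.079 cm → 0.03079 m
W = F × d = 2256.83 × 0.03079 = 69.4878 J
In kcal: 69.4878 / 4184 = 0.016608 kcal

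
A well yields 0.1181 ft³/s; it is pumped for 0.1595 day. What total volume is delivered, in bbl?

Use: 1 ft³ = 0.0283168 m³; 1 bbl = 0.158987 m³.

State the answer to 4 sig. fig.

0.1181 ft³/s → 0.00334421 m³/s
0.1595 day → 13780.8 s
V = Q × t = 0.00334421 × 13780.8 = 46.0859 m³
In bbl: 46.0859 / 0.158987 = 289.872 bbl

289.9 bbl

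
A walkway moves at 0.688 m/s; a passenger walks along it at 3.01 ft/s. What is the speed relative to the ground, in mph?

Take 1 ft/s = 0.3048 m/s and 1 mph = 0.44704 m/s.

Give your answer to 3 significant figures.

3.59 mph

0.688 m/s (already m/s)
3.01 ft/s × 0.3048 = 0.917448 m/s
Combined: 0.688 + 0.917448 = 1.60545 m/s
In mph: 1.60545 / 0.44704 = 3.59129 mph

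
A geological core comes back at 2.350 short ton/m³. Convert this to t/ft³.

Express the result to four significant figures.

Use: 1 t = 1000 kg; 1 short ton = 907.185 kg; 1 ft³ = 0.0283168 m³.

2.350 short ton/m³ × 907.185 kg/short ton = 2131.88 kg/m³
2131.88 kg/m³ ÷ 1000 kg/t × 0.0283168 m³/ft³ = 0.060368 t/ft³

0.06037 t/ft³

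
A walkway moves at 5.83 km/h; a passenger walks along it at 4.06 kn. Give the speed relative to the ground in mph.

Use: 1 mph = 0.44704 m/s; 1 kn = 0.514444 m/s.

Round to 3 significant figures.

8.29 mph

5.83 km/h × (1/3.6) = 1.61944 m/s
4.06 kn × 0.514444 = 2.08864 m/s
Combined: 1.61944 + 2.08864 = 3.70808 m/s
In mph: 3.70808 / 0.44704 = 8.29474 mph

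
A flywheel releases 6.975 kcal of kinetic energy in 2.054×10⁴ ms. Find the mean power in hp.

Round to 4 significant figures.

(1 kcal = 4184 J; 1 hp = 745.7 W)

1.905 hp

6.975 kcal × 4184 = 29183.4 J
2.054×10⁴ ms × 0.001 = 20.54 s
P = E / t = 29183.4 J / 20.54 s = 1420.81 W
1420.81 W ÷ (745.7 W/hp) = 1.90534 hp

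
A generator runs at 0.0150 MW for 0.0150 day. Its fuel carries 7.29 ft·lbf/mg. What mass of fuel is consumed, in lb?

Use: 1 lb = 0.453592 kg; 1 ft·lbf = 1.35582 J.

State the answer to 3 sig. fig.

4.34 lb

0.0150 MW → 15000 W
0.0150 day → 1296 s
E = P × t = 15000 × 1296 = 1.944×10⁷ J
7.29 ft·lbf/mg → 9.88393×10⁶ J/kg
m = E / e_s = 1.944×10⁷ / 9.88393×10⁶ = 1.96683 kg
In lb: 1.96683 / 0.453592 = 4.33612 lb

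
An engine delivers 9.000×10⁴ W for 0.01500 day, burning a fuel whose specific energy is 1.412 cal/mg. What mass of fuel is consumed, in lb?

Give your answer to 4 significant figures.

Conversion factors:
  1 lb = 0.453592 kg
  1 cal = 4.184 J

0.01500 day → 1296 s
E = P × t = 90000 × 1296 = 1.1664×10⁸ J
1.412 cal/mg → 5.90781×10⁶ J/kg
m = E / e_s = 1.1664×10⁸ / 5.90781×10⁶ = 19.7434 kg
In lb: 19.7434 / 0.453592 = 43.5268 lb

43.53 lb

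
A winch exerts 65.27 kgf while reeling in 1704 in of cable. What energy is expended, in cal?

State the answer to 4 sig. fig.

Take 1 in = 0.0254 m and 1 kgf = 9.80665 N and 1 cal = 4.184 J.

6621 cal

65.27 kgf × 9.80665 = 640.08 N
1704 in × 0.0254 = 43.2816 m
W = F × d = 640.08 N × 43.2816 m = 27703.7 J
27703.7 J ÷ (4.184 J/cal) = 6621.34 cal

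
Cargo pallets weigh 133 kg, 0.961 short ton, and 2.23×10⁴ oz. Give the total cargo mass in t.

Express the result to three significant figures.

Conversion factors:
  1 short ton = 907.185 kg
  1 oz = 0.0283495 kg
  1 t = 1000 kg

133 kg (already kg)
0.961 short ton × 907.185 = 871.805 kg
2.23×10⁴ oz × 0.0283495 = 632.194 kg
Sum: 133 + 871.805 + 632.194 = 1637 kg
In t: 1637 / 1000 = 1.637 t

1.64 t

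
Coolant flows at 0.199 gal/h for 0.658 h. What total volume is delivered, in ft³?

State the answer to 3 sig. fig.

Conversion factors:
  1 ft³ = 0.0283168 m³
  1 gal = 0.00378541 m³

0.0175 ft³

0.199 gal/h → 2.09249×10⁻⁷ m³/s
0.658 h → 2368.8 s
V = Q × t = 2.09249×10⁻⁷ × 2368.8 = 4.95669×10⁻⁴ m³
In ft³: 4.95669×10⁻⁴ / 0.0283168 = 0.0175044 ft³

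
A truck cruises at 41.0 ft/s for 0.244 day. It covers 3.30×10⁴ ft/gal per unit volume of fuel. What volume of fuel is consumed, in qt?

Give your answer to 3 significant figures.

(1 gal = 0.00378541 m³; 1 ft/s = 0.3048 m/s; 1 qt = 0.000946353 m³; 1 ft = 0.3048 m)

105 qt

41.0 ft/s → 12.4968 m/s
0.244 day → 21081.6 s
d = v × t = 12.4968 × 21081.6 = 263453 m
3.30×10⁴ ft/gal → 2.65715×10⁶ m/m³
V = d / (distance per unit fuel) = 263453 / 2.65715×10⁶ = 0.0991487 m³
In qt: 0.0991487 / 0.000946353 = 104.769 qt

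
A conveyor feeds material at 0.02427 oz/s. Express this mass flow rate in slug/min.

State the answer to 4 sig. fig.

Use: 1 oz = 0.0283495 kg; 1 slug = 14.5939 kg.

0.02427 oz/s × 0.0283495 kg/oz = 6.88042×10⁻⁴ kg/s
6.88042×10⁻⁴ kg/s ÷ 14.5939 kg/slug × 60 s/min = 0.00282875 slug/min

0.002829 slug/min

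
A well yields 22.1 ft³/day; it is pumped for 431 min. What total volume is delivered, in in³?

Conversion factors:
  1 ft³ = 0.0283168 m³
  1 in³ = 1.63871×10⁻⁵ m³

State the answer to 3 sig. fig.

22.1 ft³/day → 7.24307×10⁻⁶ m³/s
431 min → 25860 s
V = Q × t = 7.24307×10⁻⁶ × 25860 = 0.187306 m³
In in³: 0.187306 / 1.63871×10⁻⁵ = 11430.1 in³

1.14×10⁴ in³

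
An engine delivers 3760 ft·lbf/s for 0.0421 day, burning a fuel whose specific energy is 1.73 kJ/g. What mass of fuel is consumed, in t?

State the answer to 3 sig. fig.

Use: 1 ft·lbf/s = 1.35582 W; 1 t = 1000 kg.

0.0107 t

3760 ft·lbf/s → 5097.88 W
0.0421 day → 3637.44 s
E = P × t = 5097.88 × 3637.44 = 1.85432×10⁷ J
1.73 kJ/g → 1.73×10⁶ J/kg
m = E / e_s = 1.85432×10⁷ / 1.73×10⁶ = 10.7186 kg
In t: 10.7186 / 1000 = 0.0107186 t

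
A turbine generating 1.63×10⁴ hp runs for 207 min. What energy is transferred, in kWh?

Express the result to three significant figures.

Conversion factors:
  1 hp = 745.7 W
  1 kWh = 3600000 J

1.63×10⁴ hp × 745.7 → 1.21549×10⁷ W
207 min × 60 → 12420 s
E = P × t = 1.21549×10⁷ W × 12420 s = 1.50964×10¹¹ J
1.50964×10¹¹ J ÷ (3600000 J/kWh) = 41934.4 kWh

4.19×10⁴ kWh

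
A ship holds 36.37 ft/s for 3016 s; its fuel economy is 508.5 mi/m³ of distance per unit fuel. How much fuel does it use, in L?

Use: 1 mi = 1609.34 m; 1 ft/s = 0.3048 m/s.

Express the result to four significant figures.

40.86 L

36.37 ft/s → 11.0856 m/s
d = v × t = 11.0856 × 3016 = 33434.2 m
508.5 mi/m³ → 818349 m/m³
V = d / (distance per unit fuel) = 33434.2 / 818349 = 0.0408557 m³
In L: 0.0408557 / 0.001 = 40.8557 L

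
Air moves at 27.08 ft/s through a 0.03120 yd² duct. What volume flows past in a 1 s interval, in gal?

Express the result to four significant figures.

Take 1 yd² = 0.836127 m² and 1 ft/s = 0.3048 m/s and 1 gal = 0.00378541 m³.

56.88 gal

27.08 ft/s × 0.3048 → 8.25398 m/s
0.03120 yd² × 0.836127 → 0.0260872 m²
V = v × A × t = 8.25398 m/s × 0.0260872 m² × 1 s = 0.215323 m³
0.215323 m³ ÷ (0.00378541 m³/gal) = 56.8823 gal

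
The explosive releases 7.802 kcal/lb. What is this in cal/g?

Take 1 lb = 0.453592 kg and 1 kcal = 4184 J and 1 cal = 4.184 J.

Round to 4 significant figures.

7.802 kcal/lb × 4184 J/kcal ÷ 0.453592 kg/lb = 71966.8 J/kg
71966.8 J/kg ÷ 4.184 J/cal × 0.001 kg/g = 17.2005 cal/g

17.20 cal/g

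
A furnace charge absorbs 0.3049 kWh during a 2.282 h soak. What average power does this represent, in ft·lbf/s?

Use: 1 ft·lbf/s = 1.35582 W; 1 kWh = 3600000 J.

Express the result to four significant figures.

0.3049 kWh × 3600000 → 1.09764×10⁶ J
2.282 h × 3600 → 8215.2 s
P = E / t = 1.09764×10⁶ J / 8215.2 s = 133.611 W
133.611 W ÷ (1.35582 W/ft·lbf/s) = 98.5463 ft·lbf/s

98.55 ft·lbf/s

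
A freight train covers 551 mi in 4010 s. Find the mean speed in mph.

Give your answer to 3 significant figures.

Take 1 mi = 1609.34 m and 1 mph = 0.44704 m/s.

551 mi × 1609.34 → 886746 m
v = d / t = 886746 m / 4010 s = 221.134 m/s
221.134 m/s ÷ (0.44704 m/s/mph) = 494.663 mph

495 mph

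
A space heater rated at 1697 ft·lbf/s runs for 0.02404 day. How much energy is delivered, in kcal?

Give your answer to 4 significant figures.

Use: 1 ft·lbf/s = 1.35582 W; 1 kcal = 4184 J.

1142 kcal

1697 ft·lbf/s × 1.35582 = 2300.83 W
0.02404 day × 86400 = 2077.06 s
E = P × t = 2300.83 W × 2077.06 s = 4.77896×10⁶ J
4.77896×10⁶ J ÷ (4184 J/kcal) = 1142.2 kcal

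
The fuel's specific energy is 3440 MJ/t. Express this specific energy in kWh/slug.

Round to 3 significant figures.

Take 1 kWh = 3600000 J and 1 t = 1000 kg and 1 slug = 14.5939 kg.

3440 MJ/t × 1000000 J/MJ ÷ 1000 kg/t = 3.44×10⁶ J/kg
3.44×10⁶ J/kg ÷ 3600000 J/kWh × 14.5939 kg/slug = 13.9453 kWh/slug

13.9 kWh/slug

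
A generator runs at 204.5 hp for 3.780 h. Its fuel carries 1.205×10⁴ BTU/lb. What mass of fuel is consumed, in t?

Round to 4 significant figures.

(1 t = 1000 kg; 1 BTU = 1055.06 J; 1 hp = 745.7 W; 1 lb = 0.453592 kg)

0.07404 t

204.5 hp → 152496 W
3.780 h → 13608 s
E = P × t = 152496 × 13608 = 2.07517×10⁹ J
1.205×10⁴ BTU/lb → 2.80284×10⁷ J/kg
m = E / e_s = 2.07517×10⁹ / 2.80284×10⁷ = 74.0381 kg
In t: 74.0381 / 1000 = 0.0740381 t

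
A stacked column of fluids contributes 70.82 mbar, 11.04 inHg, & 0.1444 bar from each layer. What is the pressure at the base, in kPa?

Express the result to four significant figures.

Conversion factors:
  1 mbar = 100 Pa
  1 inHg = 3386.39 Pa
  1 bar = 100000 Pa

58.91 kPa

70.82 mbar × 100 = 7082 Pa
11.04 inHg × 3386.39 = 37385.7 Pa
0.1444 bar × 100000 = 14440 Pa
Total: 7082 + 37385.7 + 14440 = 58907.7 Pa
In kPa: 58907.7 / 1000 = 58.9077 kPa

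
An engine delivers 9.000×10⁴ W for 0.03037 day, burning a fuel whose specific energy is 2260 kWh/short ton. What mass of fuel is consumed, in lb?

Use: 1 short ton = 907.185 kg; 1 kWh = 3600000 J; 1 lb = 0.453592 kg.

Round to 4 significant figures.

0.03037 day → 2623.97 s
E = P × t = 90000 × 2623.97 = 2.36157×10⁸ J
2260 kWh/short ton → 8.9684×10⁶ J/kg
m = E / e_s = 2.36157×10⁸ / 8.9684×10⁶ = 26.3321 kg
In lb: 26.3321 / 0.453592 = 58.0524 lb

58.05 lb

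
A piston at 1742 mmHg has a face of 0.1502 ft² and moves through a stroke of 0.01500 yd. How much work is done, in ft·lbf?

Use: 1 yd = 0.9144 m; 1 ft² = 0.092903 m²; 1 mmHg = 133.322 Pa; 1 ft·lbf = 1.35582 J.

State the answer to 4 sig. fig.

32.78 ft·lbf

1742 mmHg → 232247 Pa
0.1502 ft² → 0.013954 m²
F = P × A = 232247 × 0.013954 = 3240.77 N
0.01500 yd → 0.013716 m
W = F × d = 3240.77 × 0.013716 = 44.4504 J
In ft·lbf: 44.4504 / 1.35582 = 32.7849 ft·lbf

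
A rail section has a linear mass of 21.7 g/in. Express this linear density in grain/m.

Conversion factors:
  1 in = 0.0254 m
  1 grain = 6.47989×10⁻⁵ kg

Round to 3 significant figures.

21.7 g/in × 0.001 kg/g ÷ 0.0254 m/in = 0.854331 kg/m
0.854331 kg/m ÷ 6.47989×10⁻⁵ kg/grain = 13184.3 grain/m

1.32×10⁴ grain/m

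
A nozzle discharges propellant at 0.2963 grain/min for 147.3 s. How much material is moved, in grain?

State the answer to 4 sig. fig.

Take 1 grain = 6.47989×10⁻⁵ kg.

0.2963 grain/min → 3.19999×10⁻⁷ kg/s
m = ṁ × t = 3.19999×10⁻⁷ × 147.3 = 4.71359×10⁻⁵ kg
In grain: 4.71359×10⁻⁵ / 6.47989×10⁻⁵ = 0.727418 grain

0.7274 grain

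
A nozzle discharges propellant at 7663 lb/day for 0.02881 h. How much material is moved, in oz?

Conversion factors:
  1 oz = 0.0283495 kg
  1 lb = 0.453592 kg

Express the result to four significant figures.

7663 lb/day → 0.04023 kg/s
0.02881 h → 103.716 s
m = ṁ × t = 0.04023 × 103.716 = 4.17249 kg
In oz: 4.17249 / 0.0283495 = 147.18 oz

147.2 oz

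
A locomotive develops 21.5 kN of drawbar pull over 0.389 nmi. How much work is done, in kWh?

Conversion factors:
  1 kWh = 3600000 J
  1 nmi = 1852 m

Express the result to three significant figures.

21.5 kN × 1000 = 21500 N
0.389 nmi × 1852 = 720.428 m
W = F × d = 21500 N × 720.428 m = 1.54892×10⁷ J
1.54892×10⁷ J ÷ (3600000 J/kWh) = 4.30256 kWh

4.30 kWh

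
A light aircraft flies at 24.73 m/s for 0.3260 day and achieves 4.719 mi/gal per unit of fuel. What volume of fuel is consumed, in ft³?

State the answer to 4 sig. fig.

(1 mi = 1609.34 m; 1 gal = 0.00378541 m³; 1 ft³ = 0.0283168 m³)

12.26 ft³

0.3260 day → 28166.4 s
d = v × t = 24.73 × 28166.4 = 696555 m
4.719 mi/gal → 2.00625×10⁶ m/m³
V = d / (distance per unit fuel) = 696555 / 2.00625×10⁶ = 0.347193 m³
In ft³: 0.347193 / 0.0283168 = 12.261 ft³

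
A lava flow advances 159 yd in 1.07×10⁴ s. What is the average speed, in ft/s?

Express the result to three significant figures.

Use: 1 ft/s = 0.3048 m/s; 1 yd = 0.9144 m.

159 yd × 0.9144 = 145.39 m
v = d / t = 145.39 m / 10700 s = 0.0135879 m/s
0.0135879 m/s ÷ (0.3048 m/s/ft/s) = 0.0445797 ft/s

0.0446 ft/s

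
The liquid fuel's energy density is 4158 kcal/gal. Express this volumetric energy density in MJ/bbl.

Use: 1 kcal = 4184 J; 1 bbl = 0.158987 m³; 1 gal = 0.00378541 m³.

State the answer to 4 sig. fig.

4158 kcal/gal × 4184 J/kcal ÷ 0.00378541 m³/gal = 4.59582×10⁹ J/m³
4.59582×10⁹ J/m³ ÷ 1000000 J/MJ × 0.158987 m³/bbl = 730.676 MJ/bbl

730.7 MJ/bbl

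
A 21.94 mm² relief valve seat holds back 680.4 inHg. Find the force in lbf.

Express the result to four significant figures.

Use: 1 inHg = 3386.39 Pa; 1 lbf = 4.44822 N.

11.36 lbf

680.4 inHg × 3386.39 → 2.3041×10⁶ Pa
21.94 mm² × 10⁻⁶ → 2.194×10⁻⁵ m²
F = P × A = 2.3041×10⁶ Pa × 2.194×10⁻⁵ m² = 50.552 N
50.552 N ÷ (4.44822 N/lbf) = 11.3645 lbf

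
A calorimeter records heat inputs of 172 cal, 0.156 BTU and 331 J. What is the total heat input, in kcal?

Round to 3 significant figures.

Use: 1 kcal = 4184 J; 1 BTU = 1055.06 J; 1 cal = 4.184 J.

172 cal × 4.184 = 719.648 J
0.156 BTU × 1055.06 = 164.589 J
331 J (already J)
Combined: 719.648 + 164.589 + 331 = 1215.24 J
In kcal: 1215.24 / 4184 = 0.290449 kcal

0.290 kcal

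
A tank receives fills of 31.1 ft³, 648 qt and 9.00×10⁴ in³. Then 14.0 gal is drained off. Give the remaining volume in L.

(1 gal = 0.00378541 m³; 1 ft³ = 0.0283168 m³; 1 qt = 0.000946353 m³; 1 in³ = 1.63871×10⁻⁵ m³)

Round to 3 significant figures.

2920 L

31.1 ft³ × 0.0283168 → 0.880652 m³
648 qt × 0.000946353 → 0.613237 m³
9.00×10⁴ in³ × 1.63871×10⁻⁵ → 1.47484 m³
14.0 gal × 0.00378541 → 0.0529957 m³
Net: 0.880652 + 0.613237 + 1.47484 − 0.0529957 = 2.91573 m³
In L: 2.91573 / 0.001 = 2915.73 L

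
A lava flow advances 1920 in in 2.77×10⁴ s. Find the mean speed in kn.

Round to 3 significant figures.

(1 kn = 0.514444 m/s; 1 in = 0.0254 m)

1920 in × 0.0254 = 48.768 m
v = d / t = 48.768 m / 27700 s = 0.00176058 m/s
0.00176058 m/s ÷ (0.514444 m/s/kn) = 0.0034223 kn

0.00342 kn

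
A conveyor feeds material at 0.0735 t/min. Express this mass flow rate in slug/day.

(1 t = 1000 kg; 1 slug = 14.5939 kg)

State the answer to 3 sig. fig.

7250 slug/day

0.0735 t/min × 1000 kg/t ÷ 60 s/min = 1.225 kg/s
1.225 kg/s ÷ 14.5939 kg/slug × 86400 s/day = 7252.35 slug/day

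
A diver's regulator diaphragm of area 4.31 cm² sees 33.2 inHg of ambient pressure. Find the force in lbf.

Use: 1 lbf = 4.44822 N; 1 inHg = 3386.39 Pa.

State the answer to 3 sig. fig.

33.2 inHg × 3386.39 = 112428 Pa
4.31 cm² × 0.0001 = 4.31×10⁻⁴ m²
F = P × A = 112428 Pa × 4.31×10⁻⁴ m² = 48.4565 N
48.4565 N ÷ (4.44822 N/lbf) = 10.8935 lbf

10.9 lbf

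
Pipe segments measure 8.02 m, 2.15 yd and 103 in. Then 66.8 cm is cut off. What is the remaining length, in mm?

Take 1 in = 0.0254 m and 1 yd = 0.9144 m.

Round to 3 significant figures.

8.02 m (already m)
2.15 yd × 0.9144 = 1.96596 m
103 in × 0.0254 = 2.6162 m
66.8 cm × 0.01 = 0.668 m
Sum: 8.02 + 1.96596 + 2.6162 − 0.668 = 11.9342 m
In mm: 11.9342 / 0.001 = 11934.2 mm

1.19×10⁴ mm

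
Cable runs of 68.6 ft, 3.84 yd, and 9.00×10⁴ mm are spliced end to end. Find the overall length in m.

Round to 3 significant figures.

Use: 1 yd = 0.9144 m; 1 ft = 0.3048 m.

114 m

68.6 ft × 0.3048 = 20.9093 m
3.84 yd × 0.9144 = 3.5113 m
9.00×10⁴ mm × 0.001 = 90 m
Sum: 20.9093 + 3.5113 + 90 = 114.421 m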